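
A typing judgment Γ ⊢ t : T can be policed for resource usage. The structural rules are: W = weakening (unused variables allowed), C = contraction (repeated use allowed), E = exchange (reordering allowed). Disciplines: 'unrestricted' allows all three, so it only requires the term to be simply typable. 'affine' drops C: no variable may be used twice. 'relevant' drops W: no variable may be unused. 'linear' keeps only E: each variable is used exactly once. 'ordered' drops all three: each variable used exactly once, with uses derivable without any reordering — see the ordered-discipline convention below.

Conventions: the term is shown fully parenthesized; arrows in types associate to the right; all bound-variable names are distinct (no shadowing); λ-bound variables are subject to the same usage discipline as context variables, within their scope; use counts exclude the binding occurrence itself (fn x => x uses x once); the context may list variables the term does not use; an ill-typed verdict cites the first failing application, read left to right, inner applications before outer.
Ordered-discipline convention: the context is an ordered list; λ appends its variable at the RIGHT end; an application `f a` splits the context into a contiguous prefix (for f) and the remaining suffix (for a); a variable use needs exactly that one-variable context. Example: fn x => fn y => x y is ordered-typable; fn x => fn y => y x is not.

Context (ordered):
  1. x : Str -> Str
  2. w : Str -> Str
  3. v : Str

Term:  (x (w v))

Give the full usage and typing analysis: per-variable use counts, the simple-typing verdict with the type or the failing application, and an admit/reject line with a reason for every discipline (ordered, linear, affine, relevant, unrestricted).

counts: x ×1, w ×1, v ×1
use order (left to right): x, w, v
typing: ✓ — Str
ordered: ✓ — one use each (x, w, v); ordered split holds
linear: ✓ — each of x, w, v used exactly once
affine: ✓ — no duplicate uses among x, w, v
relevant: ✓ — x, w, v: all used, weakening unneeded
unrestricted: ✓ — simply typable at Str; W, C, E all held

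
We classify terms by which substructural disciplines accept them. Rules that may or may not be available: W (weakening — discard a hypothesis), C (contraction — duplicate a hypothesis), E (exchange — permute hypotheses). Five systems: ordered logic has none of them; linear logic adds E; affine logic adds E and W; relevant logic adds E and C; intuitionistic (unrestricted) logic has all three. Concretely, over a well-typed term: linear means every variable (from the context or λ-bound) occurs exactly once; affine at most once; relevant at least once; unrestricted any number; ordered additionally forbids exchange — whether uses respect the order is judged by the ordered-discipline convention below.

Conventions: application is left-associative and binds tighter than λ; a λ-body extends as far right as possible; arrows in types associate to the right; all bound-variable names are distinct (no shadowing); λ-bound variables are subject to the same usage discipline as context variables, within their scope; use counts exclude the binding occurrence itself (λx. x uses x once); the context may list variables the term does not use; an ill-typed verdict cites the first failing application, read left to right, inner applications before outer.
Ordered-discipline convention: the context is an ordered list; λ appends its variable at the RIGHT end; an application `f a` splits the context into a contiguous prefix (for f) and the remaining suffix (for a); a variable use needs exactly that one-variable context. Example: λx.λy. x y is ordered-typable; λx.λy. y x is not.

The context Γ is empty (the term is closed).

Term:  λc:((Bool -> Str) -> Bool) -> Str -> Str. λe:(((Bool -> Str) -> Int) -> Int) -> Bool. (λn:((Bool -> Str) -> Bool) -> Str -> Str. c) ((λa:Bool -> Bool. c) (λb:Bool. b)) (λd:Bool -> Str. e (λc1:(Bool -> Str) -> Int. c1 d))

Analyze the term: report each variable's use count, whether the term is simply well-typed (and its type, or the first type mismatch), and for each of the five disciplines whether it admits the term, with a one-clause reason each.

counts: c (bound) ×2; e (bound) ×1; n (bound) ×0; a (bound) ×0; b (bound) ×1; d (bound) ×1; c1 (bound) ×1
order of uses: c, c, b, e, c1, d
typing: well-typed — term : (((Bool -> Str) -> Bool) -> Str -> Str) -> ((((Bool -> Str) -> Int) -> Int) -> Bool) -> Str -> Str
ordered: ✗, repeated use of c ×2; unused: n, a — weakening required
linear: ✗, repeated use of c ×2; unused: n, a — weakening required
affine: ✗, repeated use of c ×2
relevant: ✗, unused: n, a — weakening required
unrestricted: ✓, type-checks ((((Bool -> Str) -> Bool) -> Str -> Str) -> ((((Bool -> Str) -> Int) -> Int) -> Bool) -> Str -> Str) and nothing is barred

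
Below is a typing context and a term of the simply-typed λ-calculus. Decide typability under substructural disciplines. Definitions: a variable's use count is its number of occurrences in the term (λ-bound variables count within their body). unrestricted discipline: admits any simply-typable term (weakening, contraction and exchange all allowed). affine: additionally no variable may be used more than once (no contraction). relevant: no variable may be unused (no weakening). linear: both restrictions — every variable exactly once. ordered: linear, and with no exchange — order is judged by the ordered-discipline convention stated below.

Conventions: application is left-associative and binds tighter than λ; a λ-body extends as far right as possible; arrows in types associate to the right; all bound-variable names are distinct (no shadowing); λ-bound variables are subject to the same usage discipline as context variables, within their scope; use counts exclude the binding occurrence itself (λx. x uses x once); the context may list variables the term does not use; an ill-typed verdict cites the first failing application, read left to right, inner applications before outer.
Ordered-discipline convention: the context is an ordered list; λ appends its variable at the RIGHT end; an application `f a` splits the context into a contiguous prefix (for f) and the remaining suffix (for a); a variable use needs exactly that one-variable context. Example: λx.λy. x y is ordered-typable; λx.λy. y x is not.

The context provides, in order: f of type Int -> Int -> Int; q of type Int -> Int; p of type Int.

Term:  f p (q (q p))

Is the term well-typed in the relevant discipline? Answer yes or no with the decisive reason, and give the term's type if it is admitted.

yes — none of f, q, p goes unused; term : Int
usage: f: 1×, q: 2×, p: 2×
uses in reading order: f, p, q, q, p
typing: the term checks, with type Int
across the five disciplines: ordered ✗ · linear ✗ · affine ✗ · relevant ✓ · unrestricted ✓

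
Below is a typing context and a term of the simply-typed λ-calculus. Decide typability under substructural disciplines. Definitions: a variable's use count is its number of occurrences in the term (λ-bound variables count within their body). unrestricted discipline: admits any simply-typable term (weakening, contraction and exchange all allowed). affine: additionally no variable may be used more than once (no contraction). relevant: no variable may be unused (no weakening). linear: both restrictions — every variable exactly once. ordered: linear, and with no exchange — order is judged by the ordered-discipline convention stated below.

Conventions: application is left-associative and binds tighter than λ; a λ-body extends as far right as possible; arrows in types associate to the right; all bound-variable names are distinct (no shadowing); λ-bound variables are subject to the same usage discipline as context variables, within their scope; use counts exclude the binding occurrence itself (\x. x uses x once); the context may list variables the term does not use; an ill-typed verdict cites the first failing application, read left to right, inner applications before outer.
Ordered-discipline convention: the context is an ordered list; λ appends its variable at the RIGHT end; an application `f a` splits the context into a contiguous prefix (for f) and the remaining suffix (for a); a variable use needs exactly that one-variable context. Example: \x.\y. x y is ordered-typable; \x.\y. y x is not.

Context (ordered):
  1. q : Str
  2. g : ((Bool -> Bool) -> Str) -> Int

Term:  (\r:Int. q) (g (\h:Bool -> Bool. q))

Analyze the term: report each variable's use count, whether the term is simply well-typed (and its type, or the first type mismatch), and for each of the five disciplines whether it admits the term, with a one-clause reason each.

use counts: q: 2×, g: 1×, r (λ-bound): 0×, h (λ-bound): 0×
order of uses: q, g, q
typing: well-typed — term : Str
ordered ✗ (q ×2 used more than once (contraction); r, h never used (weakening))
linear ✗ (q ×2 used more than once (contraction); r, h never used (weakening))
affine ✗ (q ×2 used more than once (contraction))
relevant ✗ (r, h never used (weakening))
unrestricted ✓ (type-checks (Str) and nothing is barred)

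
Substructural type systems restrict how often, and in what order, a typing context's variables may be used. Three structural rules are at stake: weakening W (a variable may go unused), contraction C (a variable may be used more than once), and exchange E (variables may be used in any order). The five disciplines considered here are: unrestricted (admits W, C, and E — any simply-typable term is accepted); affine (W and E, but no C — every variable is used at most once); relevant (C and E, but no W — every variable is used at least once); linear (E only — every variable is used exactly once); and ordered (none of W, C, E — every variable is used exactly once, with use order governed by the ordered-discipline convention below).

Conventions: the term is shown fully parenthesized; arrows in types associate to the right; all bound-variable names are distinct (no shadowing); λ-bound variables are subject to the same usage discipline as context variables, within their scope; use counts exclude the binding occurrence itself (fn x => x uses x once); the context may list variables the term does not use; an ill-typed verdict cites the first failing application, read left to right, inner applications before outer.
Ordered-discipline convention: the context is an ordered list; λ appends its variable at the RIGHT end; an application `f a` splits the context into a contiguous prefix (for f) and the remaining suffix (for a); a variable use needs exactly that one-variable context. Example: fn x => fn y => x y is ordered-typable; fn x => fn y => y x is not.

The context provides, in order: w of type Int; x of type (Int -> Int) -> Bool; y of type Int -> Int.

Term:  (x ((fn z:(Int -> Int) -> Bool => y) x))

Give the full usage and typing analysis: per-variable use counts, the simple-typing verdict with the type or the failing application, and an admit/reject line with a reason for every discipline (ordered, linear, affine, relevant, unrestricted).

variable uses: w: 0; x: 2; y: 1; z (λ-bound): 0
order of uses: x, y, x
typing: ✓ — Bool
ordered: ✗, uses contraction: x ×2; unused: w, z — weakening required
linear: ✗, uses contraction: x ×2; unused: w, z — weakening required
affine: ✗, uses contraction: x ×2
relevant: ✗, unused: w, z — weakening required
unrestricted: ✓, type-checks (Bool) and nothing is barred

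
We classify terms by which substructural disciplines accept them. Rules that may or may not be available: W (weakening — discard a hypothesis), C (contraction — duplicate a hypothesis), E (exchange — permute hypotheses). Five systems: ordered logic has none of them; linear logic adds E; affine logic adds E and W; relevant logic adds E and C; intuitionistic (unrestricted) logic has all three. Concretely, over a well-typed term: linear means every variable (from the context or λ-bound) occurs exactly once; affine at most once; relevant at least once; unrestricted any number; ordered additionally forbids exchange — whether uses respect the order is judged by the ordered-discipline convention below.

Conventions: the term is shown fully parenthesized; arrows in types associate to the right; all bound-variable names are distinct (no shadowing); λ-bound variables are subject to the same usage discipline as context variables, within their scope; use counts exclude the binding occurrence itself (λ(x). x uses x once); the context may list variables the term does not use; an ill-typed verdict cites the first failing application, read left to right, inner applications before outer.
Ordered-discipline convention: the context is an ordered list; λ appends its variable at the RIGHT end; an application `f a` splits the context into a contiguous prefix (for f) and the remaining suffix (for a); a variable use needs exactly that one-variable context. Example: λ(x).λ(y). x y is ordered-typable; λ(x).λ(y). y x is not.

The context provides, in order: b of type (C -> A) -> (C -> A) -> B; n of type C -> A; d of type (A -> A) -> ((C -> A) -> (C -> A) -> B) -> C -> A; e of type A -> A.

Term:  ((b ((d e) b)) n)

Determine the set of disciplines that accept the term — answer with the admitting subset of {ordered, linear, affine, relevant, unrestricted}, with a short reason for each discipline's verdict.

admitted by: relevant, unrestricted
counts: b: 2, n: 1, d: 1, e: 1
uses in reading order: b, d, e, b, n
typing: the term checks, with type B
ordered ✗ (uses contraction: b ×2)
linear ✗ (uses contraction: b ×2)
affine ✗ (uses contraction: b ×2)
relevant ✓ (none of b, n, d, e goes unused)
unrestricted ✓ (type-checks (B) and nothing is barred)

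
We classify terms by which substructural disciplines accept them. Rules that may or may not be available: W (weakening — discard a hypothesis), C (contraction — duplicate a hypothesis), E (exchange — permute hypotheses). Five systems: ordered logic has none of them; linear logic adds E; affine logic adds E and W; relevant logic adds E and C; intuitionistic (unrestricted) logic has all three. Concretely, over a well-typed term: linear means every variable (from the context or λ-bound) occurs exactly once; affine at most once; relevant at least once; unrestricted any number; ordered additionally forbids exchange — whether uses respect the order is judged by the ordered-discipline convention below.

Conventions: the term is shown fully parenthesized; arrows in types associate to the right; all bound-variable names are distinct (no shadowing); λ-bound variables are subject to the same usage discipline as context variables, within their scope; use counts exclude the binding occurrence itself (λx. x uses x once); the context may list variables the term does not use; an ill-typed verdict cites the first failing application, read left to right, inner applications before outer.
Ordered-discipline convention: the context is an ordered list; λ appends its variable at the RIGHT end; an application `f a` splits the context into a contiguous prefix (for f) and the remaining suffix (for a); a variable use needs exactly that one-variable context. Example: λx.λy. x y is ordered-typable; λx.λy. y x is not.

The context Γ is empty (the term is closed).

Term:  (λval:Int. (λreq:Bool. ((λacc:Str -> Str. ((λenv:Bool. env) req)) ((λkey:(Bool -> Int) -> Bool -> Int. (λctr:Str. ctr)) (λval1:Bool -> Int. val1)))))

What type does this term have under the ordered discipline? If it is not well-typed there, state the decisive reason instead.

not well-typed under ordered — val, acc, key never used (weakening)
counts: val (λ-bound): 0; req (λ-bound): 1; acc (λ-bound): 0; env (λ-bound): 1; key (λ-bound): 0; ctr (λ-bound): 1; val1 (λ-bound): 1
left-to-right use order: env, req, ctr, val1
typing: the term checks, with type Int -> Bool -> Bool
across the five disciplines: ordered ✗ | linear ✗ | affine ✓ | relevant ✗ | unrestricted ✓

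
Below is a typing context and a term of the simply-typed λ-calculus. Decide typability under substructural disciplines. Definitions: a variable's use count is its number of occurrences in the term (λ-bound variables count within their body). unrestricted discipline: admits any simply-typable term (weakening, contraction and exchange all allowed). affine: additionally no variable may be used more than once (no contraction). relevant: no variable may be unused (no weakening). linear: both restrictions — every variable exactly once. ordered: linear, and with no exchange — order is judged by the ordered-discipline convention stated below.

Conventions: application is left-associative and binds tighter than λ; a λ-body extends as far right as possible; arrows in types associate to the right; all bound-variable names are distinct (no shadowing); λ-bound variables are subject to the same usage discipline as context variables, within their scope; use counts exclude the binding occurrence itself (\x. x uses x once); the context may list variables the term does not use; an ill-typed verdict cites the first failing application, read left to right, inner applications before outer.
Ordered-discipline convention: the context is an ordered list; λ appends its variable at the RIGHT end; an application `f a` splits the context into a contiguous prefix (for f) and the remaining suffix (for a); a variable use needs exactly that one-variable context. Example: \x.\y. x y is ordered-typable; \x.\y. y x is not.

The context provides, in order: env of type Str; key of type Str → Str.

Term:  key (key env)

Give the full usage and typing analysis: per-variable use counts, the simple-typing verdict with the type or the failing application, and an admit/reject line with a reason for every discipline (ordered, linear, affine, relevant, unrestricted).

variable uses: env: 1, key: 2
use order (left to right): key, key, env
typing: well-typed — term : Str
ordered ✗ (key ×2 used more than once (contraction))
linear ✗ (key ×2 used more than once (contraction))
affine ✗ (key ×2 used more than once (contraction))
relevant ✓ (env, key: all used, weakening unneeded)
unrestricted ✓ (type-checks (Str) and nothing is barred)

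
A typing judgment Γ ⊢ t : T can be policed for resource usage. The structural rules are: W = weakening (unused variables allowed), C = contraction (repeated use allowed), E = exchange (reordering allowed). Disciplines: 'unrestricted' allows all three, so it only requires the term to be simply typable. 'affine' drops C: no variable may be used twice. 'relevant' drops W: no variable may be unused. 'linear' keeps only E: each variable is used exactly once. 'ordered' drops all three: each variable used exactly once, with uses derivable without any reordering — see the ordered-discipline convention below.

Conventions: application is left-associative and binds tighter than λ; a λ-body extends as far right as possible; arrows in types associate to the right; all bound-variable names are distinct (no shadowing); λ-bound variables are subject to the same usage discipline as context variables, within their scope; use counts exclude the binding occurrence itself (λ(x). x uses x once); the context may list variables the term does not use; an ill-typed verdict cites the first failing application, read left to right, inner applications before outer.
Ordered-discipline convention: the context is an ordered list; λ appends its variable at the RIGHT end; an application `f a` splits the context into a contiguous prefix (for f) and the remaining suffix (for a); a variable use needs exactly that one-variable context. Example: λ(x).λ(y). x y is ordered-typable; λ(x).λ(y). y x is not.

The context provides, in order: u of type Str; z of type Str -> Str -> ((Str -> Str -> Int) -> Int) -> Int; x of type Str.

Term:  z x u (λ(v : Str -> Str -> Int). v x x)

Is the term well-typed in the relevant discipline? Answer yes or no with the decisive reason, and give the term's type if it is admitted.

yes — at least one use each (u, z, x, v); term : Int
usage: u ×1, z ×1, x ×3, v (bound) ×1
order of uses: z, x, u, v, x, x
typing: ✓ — Int
summary: ordered ✗; linear ✗; affine ✗; relevant ✓; unrestricted ✓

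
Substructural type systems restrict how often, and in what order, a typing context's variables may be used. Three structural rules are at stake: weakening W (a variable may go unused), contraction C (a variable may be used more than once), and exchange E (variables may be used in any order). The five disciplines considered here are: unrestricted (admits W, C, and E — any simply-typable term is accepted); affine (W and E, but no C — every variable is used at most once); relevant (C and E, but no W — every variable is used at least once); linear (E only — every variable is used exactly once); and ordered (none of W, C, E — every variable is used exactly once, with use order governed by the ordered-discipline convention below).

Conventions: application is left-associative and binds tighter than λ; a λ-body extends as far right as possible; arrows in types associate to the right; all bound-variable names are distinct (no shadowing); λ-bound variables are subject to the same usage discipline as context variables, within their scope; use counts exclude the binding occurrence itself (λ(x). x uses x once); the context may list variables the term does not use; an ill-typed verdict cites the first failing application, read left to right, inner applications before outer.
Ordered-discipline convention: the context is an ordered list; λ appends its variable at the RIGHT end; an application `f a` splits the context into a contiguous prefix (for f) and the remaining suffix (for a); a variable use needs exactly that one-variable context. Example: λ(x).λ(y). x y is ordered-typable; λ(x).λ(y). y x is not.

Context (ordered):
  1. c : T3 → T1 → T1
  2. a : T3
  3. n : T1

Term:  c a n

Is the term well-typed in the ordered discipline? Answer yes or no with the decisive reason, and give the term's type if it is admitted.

yes — single-use (c, a, n), ordered derivation ok; term : T1
counts: c=1; a=1; n=1
uses in reading order: c, a, n
typing: ✓ — T1
per-discipline verdicts: ordered ✓; linear ✓; affine ✓; relevant ✓; unrestricted ✓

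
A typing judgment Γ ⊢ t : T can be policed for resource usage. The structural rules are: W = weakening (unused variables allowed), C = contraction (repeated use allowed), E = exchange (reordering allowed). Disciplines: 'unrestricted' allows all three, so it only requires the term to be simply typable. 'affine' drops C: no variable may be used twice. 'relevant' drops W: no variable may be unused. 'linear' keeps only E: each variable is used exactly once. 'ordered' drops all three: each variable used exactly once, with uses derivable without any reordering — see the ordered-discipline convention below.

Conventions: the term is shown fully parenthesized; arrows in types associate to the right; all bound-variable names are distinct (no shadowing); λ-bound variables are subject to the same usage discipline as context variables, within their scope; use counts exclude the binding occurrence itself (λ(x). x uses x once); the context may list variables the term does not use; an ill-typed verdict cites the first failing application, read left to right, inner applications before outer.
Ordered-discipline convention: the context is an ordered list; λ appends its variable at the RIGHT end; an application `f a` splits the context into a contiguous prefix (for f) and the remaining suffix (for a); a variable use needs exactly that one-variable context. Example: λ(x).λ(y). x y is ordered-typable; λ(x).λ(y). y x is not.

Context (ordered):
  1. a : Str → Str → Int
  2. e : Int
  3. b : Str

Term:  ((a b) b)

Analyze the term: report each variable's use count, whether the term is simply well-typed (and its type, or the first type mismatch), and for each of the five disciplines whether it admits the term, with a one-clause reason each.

variable uses: a=1, e=0, b=2
use order (left to right): a, b, b
typing: well-typed at Int
ordered: ✗ — b ×2 used more than once (contraction); e never used (weakening)
linear: ✗ — b ×2 used more than once (contraction); e never used (weakening)
affine: ✗ — b ×2 used more than once (contraction)
relevant: ✗ — e never used (weakening)
unrestricted: ✓ — typability at Int is all that's needed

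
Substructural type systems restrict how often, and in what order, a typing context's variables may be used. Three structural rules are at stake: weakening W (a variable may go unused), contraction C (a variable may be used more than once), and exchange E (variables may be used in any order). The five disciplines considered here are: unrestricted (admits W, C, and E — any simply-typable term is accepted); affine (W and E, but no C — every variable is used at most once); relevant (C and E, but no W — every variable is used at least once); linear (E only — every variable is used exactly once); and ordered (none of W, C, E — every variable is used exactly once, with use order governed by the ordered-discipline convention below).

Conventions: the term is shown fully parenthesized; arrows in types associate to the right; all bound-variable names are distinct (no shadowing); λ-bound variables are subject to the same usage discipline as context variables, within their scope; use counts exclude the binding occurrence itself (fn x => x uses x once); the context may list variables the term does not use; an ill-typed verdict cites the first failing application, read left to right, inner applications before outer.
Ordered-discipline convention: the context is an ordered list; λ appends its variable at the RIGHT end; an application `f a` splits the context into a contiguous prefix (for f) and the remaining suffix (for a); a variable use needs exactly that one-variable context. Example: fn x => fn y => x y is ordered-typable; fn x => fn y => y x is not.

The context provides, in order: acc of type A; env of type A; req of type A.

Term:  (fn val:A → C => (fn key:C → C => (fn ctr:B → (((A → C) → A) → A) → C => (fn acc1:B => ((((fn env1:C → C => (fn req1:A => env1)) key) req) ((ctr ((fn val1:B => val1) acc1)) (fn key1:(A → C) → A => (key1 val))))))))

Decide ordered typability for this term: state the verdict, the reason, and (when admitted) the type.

no — acc, env, req1 never used (weakening)
counts: acc ×0; env ×0; req ×1; val (bound) ×1; key (bound) ×1; ctr (bound) ×1; acc1 (bound) ×1; env1 (bound) ×1; req1 (bound) ×0; val1 (bound) ×1; key1 (bound) ×1
order of uses: env1, key, req, ctr, val1, acc1, key1, val
typing: well-typed at (A → C) → (C → C) → (B → (((A → C) → A) → A) → C) → B → C
across the five disciplines: ordered ✗; linear ✗; affine ✓; relevant ✗; unrestricted ✓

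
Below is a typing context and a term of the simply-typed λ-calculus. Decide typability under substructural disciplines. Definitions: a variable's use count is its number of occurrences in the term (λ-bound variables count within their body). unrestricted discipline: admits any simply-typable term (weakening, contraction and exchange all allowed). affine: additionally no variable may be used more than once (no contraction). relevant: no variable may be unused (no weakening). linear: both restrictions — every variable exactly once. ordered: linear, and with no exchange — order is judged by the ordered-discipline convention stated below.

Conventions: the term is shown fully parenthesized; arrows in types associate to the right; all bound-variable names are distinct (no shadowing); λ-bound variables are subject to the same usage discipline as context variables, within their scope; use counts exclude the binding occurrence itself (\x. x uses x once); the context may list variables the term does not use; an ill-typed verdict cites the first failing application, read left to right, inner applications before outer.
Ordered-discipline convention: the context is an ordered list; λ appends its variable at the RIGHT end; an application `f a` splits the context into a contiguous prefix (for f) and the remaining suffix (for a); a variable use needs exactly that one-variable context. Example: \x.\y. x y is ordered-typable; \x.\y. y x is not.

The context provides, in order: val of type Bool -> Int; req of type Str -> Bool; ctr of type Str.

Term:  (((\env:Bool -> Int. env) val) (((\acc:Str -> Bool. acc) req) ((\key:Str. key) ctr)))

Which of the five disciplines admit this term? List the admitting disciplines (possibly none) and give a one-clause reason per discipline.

accepted by: ordered, linear, affine, relevant, unrestricted
usage: val=1, req=1, ctr=1, env [bound]=1, acc [bound]=1, key [bound]=1
left-to-right use order: env, val, acc, req, key, ctr
typing: well-typed at Int
ordered ✓ (one use each (val, req, ctr, env, acc, key); ordered split holds)
linear ✓ (each of val, req, ctr, env, acc, key used exactly once)
affine ✓ (no duplicate uses among val, req, ctr, env, acc, key)
relevant ✓ (every one of val, req, ctr, env, acc, key appears)
unrestricted ✓ (typability at Int is all that's needed)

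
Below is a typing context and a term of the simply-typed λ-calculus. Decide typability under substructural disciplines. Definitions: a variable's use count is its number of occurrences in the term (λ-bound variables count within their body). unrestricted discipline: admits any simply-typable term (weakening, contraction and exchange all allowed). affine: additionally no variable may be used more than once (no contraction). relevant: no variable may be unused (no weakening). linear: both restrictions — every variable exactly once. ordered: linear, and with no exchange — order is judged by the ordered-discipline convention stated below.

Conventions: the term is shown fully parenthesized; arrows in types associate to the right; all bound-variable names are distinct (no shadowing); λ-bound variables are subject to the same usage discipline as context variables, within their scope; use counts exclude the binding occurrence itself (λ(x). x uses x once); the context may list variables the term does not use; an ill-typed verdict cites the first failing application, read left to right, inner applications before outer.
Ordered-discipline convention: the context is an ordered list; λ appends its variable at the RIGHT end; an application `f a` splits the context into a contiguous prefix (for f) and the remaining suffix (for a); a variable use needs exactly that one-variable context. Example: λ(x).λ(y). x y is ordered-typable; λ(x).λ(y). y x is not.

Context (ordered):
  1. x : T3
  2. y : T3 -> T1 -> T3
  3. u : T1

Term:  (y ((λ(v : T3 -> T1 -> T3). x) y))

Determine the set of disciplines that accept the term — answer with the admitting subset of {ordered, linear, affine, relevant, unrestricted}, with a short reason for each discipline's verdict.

admitting disciplines: unrestricted
counts: x=1, y=2, u=0, v (bound)=0
left-to-right use order: y, x, y
typing: well-typed at T1 -> T3
ordered: ✗ — y ×2 used more than once (contraction); unused: u, v — weakening required
linear: ✗ — y ×2 used more than once (contraction); unused: u, v — weakening required
affine: ✗ — y ×2 used more than once (contraction)
relevant: ✗ — unused: u, v — weakening required
unrestricted: ✓ — typability at T1 -> T3 is all that's needed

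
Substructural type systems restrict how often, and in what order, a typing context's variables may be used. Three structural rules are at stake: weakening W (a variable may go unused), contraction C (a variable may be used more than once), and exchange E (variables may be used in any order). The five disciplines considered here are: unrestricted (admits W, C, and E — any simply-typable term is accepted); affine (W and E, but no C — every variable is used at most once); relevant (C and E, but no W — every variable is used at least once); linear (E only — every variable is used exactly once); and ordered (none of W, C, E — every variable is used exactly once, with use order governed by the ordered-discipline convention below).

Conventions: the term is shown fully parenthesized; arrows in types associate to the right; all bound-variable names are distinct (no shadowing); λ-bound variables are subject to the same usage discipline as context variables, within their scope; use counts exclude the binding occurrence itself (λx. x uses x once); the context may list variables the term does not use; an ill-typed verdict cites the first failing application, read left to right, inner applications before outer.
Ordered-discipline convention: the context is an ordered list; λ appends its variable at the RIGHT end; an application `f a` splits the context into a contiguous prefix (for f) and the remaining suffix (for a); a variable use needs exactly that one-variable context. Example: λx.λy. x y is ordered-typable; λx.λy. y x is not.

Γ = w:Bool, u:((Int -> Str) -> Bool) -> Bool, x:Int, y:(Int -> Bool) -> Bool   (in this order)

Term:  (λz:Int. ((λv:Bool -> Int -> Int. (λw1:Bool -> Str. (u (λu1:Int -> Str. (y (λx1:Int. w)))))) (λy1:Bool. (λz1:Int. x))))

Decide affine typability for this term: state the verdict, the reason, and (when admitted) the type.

yes — no duplicate uses among w, u, x, y, z, v, w1, u1, x1, y1, z1; term : Int -> (Bool -> Str) -> Bool
counts: w: 1; u: 1; x: 1; y: 1; z (λ-bound): 0; v (λ-bound): 0; w1 (λ-bound): 0; u1 (λ-bound): 0; x1 (λ-bound): 0; y1 (λ-bound): 0; z1 (λ-bound): 0
order of uses: u, y, w, x
typing: ✓ — Int -> (Bool -> Str) -> Bool
per-discipline verdicts: ordered ✗; linear ✗; affine ✓; relevant ✗; unrestricted ✓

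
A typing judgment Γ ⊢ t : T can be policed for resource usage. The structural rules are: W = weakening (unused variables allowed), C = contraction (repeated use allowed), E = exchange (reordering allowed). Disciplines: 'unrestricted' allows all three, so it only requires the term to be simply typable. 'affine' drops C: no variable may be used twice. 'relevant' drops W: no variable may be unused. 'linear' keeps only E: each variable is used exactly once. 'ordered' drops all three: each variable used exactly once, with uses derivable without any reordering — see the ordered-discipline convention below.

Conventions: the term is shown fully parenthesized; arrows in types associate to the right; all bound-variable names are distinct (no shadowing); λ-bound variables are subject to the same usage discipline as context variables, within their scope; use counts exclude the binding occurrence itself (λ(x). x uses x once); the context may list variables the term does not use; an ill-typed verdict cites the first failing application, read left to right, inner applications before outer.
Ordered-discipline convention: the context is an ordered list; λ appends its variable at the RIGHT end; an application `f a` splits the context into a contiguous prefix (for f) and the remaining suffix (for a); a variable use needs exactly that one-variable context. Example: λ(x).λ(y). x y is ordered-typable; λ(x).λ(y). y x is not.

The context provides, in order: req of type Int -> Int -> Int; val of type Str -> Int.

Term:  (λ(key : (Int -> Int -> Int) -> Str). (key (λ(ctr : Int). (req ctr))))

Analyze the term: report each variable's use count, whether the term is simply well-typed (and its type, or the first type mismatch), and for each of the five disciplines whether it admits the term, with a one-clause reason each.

counts: req: 1×; val: 0×; key (bound): 1×; ctr (bound): 1×
uses in reading order: key, req, ctr
typing: the term checks, with type ((Int -> Int -> Int) -> Str) -> Str
ordered: ✗ — unused: val — weakening required
linear: ✗ — unused: val — weakening required
affine: ✓ — none of req, val, key, ctr used more than once
relevant: ✗ — unused: val — weakening required
unrestricted: ✓ — simply typable at ((Int -> Int -> Int) -> Str) -> Str; W, C, E all held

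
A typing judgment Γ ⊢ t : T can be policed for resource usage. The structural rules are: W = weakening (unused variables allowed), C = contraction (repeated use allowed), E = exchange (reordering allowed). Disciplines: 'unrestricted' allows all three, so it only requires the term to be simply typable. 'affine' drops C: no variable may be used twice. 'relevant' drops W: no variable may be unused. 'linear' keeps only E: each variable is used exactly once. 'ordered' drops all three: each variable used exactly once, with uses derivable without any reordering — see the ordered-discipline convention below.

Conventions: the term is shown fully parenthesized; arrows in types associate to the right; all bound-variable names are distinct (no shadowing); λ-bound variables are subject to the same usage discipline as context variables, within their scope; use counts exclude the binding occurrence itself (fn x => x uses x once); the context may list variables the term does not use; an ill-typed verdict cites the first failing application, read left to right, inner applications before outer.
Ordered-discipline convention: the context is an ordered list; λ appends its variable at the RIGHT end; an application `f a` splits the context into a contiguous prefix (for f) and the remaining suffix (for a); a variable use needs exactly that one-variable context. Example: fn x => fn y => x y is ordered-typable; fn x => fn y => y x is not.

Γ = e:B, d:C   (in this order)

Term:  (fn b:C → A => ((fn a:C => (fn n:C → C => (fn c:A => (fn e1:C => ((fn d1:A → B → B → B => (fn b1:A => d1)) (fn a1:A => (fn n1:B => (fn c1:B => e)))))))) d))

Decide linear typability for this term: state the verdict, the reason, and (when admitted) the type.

no — b, a, n, c, e1, b1, a1, n1, c1 left unused
usage: e: 1×, d: 1×, b (λ-bound): 0×, a (λ-bound): 0×, n (λ-bound): 0×, c (λ-bound): 0×, e1 (λ-bound): 0×, d1 (λ-bound): 1×, b1 (λ-bound): 0×, a1 (λ-bound): 0×, n1 (λ-bound): 0×, c1 (λ-bound): 0×
use order (left to right): d1, e, d
typing: ✓ — (C → A) → (C → C) → A → C → A → A → B → B → B
across the five disciplines: ordered ✗; linear ✗; affine ✓; relevant ✗; unrestricted ✓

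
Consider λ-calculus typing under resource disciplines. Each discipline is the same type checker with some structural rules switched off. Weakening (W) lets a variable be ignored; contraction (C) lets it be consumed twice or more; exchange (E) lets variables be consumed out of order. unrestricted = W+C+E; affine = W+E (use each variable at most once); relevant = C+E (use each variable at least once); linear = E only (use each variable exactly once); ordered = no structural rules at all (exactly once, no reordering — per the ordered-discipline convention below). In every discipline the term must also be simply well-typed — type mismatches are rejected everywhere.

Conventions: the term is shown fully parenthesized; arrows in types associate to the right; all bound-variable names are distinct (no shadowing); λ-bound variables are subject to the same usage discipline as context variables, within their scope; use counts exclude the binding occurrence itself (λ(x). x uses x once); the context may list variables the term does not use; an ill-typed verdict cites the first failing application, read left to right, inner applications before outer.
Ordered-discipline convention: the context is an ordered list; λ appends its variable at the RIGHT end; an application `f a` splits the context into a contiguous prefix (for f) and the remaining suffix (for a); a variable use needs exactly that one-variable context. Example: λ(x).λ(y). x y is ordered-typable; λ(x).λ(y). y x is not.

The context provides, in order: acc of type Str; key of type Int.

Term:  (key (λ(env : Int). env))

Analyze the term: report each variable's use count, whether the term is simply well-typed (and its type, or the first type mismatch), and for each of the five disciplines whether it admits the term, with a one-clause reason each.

counts: acc ×0; key ×1; env [bound] ×1
uses in reading order: key, env
typing: ill-typed: non-arrow in function slot: Int
ordered ✗ (a type mismatch blocks all five)
linear ✗ (the type mismatch rejects it)
affine ✗ (not simply typable)
relevant ✗ (fails simple typing)
unrestricted ✗ (a type mismatch blocks all five)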